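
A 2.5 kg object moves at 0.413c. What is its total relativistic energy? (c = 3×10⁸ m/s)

γ = 1/√(1 - 0.413²) = 1.098
mc² = 2.5 × (3×10⁸)² = 2.250×10¹⁷ J
E = γmc² = 1.098 × 2.250×10¹⁷ = 2.471×10¹⁷ J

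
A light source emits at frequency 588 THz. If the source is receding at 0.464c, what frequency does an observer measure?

β = v/c = 0.464
(1-β)/(1+β) = 0.536/1.464 = 0.3661
Doppler factor = √(0.3661) = 0.6051
f_obs = 588 × 0.6051 = 355.8 THz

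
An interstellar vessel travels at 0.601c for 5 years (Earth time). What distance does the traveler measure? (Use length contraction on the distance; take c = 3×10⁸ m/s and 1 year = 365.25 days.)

Earth distance: d = v × t = 0.601c × 5 yr = 2.845×10¹⁶ m
γ = 1.251
d' = d/γ = 2.845×10¹⁶/1.251 = 2.274×10¹⁶ m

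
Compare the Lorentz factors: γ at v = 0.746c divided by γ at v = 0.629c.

γ₁ = 1/√(1 - 0.746²) = 1.5016
γ₂ = 1/√(1 - 0.629²) = 1.2863
γ₁/γ₂ = 1.5016/1.2863 = 1.167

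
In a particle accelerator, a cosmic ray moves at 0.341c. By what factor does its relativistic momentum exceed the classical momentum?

p_rel = γmv, p_class = mv
Ratio = γ = 1/√(1 - 0.341²)
= 1/√(0.883719) = 1.064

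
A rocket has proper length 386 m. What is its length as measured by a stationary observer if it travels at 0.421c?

Proper length L₀ = 386 m
γ = 1/√(1 - 0.421²) = 1.1025
L = L₀/γ = 386/1.1025 = 350.1 m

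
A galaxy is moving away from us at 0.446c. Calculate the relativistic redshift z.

β = 0.446
(1+β)/(1-β) = 1.446/0.554 = 2.6101
√(2.6101) = 1.6156
z = 1.6156 - 1 = 0.6156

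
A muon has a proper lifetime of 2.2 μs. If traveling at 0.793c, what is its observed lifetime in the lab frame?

Proper lifetime τ₀ = 2.2 μs
γ = 1/√(1 - 0.793²) = 1.6414
τ = γτ₀ = 1.6414 × 2.2 μs = 3.611 μs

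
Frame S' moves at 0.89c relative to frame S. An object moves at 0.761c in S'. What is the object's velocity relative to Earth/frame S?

u = (u' + v)/(1 + u'v/c²)
Numerator: 0.761 + 0.89 = 1.651
Denominator: 1 + 0.67729 = 1.67729
u = 1.651/1.67729 = 0.9843c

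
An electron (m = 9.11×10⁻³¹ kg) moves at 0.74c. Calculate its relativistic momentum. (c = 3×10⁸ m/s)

γ = 1/√(1 - 0.74²) = 1.487
v = 0.74 × 3×10⁸ = 2.220×10⁸ m/s
p = γmv = 1.487 × 9.11×10⁻³¹ × 2.220×10⁸ = 3.007×10⁻²² kg·m/s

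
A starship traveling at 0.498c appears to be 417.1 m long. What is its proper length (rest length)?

Contracted length L = 417.1 m
γ = 1/√(1 - 0.498²) = 1.1532
L₀ = γL = 1.1532 × 417.1 = 481.0 m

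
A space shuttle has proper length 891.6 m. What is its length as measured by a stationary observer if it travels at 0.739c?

Proper length L₀ = 891.6 m
γ = 1/√(1 - 0.739²) = 1.4843
L = L₀/γ = 891.6/1.4843 = 600.7 m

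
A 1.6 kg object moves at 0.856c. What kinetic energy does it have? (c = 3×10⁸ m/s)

γ = 1/√(1 - 0.856²) = 1.9343
γ - 1 = 0.9343
KE = (γ-1)mc² = 0.9343 × 1.6 × (3×10⁸)² = 1.345×10¹⁷ J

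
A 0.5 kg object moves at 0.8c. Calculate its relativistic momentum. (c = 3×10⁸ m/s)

γ = 1/√(1 - 0.8²) = 1.667
v = 0.8 × 3×10⁸ = 2.400×10⁸ m/s
p = γmv = 1.667 × 0.5 × 2.400×10⁸ = 2.000×10⁸ kg·m/s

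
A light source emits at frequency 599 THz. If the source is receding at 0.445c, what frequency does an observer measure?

β = v/c = 0.445
(1-β)/(1+β) = 0.555/1.445 = 0.38408
Doppler factor = √(0.38408) = 0.6197
f_obs = 599 × 0.6197 = 371.2 THz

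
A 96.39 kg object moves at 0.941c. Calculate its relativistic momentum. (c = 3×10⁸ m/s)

γ = 1/√(1 - 0.941²) = 2.955
v = 0.941 × 3×10⁸ = 2.823×10⁸ m/s
p = γmv = 2.955 × 96.39 × 2.823×10⁸ = 8.041×10¹⁰ kg·m/s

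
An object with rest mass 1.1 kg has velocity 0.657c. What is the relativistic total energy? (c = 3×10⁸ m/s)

γ = 1/√(1 - 0.657²) = 1.326
mc² = 1.1 × (3×10⁸)² = 9.900×10¹⁶ J
E = γmc² = 1.326 × 9.900×10¹⁶ = 1.313×10¹⁷ J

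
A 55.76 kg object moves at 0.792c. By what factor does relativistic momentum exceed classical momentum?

p_rel = γmv, p_class = mv
Ratio = γ = 1/√(1 - 0.792²) = 1.638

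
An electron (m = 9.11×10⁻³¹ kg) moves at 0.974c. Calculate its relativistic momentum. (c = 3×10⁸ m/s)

γ = 1/√(1 - 0.974²) = 4.414
v = 0.974 × 3×10⁸ = 2.922×10⁸ m/s
p = γmv = 4.414 × 9.11×10⁻³¹ × 2.922×10⁸ = 1.175×10⁻²¹ kg·m/s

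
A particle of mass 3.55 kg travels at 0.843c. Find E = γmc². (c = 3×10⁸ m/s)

γ = 1/√(1 - 0.843²) = 1.859
mc² = 3.55 × (3×10⁸)² = 3.195×10¹⁷ J
E = γmc² = 1.859 × 3.195×10¹⁷ = 5.940×10¹⁷ J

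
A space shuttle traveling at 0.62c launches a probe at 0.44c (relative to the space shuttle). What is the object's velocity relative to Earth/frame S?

u = (u' + v)/(1 + u'v/c²)
Numerator: 0.44 + 0.62 = 1.06
Denominator: 1 + 0.2728 = 1.2728
u = 1.06/1.2728 = 0.8328c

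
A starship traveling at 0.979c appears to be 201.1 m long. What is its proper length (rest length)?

Contracted length L = 201.1 m
γ = 1/√(1 - 0.979²) = 4.9053
L₀ = γL = 4.9053 × 201.1 = 986.5 m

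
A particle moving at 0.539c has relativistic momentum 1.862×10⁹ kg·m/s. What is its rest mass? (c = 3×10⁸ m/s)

γ = 1/√(1 - 0.539²) = 1.1872
v = 0.539 × 3×10⁸ = 1.617×10⁸ m/s
m = p/(γv) = 1.862×10⁹/(1.1872 × 1.617×10⁸) = 9.699 kg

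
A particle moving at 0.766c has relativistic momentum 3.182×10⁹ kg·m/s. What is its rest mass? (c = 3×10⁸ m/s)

γ = 1/√(1 - 0.766²) = 1.5556
v = 0.766 × 3×10⁸ = 2.298×10⁸ m/s
m = p/(γv) = 3.182×10⁹/(1.5556 × 2.298×10⁸) = 8.901 kg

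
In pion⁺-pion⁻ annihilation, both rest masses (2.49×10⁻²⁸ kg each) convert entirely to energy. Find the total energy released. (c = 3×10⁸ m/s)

Both particles have the same rest mass, so total mass = 2m
E = 2m·c² = 2 × 2.49×10⁻²⁸ × (3×10⁸)²
= 2 × 2.49×10⁻²⁸ × 9×10¹⁶
= 4.482×10⁻¹¹ J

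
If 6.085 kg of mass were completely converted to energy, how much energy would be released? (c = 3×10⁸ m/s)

Using E = mc²:
c² = (3×10⁸)² = 9×10¹⁶ m²/s²
E = 6.085 × 9×10¹⁶ = 5.477×10¹⁷ J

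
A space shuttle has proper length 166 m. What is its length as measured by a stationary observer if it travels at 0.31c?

Proper length L₀ = 166 m
γ = 1/√(1 - 0.31²) = 1.052
L = L₀/γ = 166/1.052 = 157.8 m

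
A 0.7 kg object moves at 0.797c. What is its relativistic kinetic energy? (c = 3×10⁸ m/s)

γ = 1/√(1 - 0.797²) = 1.6557
γ - 1 = 0.6557
KE = (γ-1)mc² = 0.6557 × 0.7 × (3×10⁸)² = 4.131×10¹⁶ J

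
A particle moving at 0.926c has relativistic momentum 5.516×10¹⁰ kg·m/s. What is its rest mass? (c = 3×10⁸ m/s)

γ = 1/√(1 - 0.926²) = 2.649
v = 0.926 × 3×10⁸ = 2.778×10⁸ m/s
m = p/(γv) = 5.516×10¹⁰/(2.649 × 2.778×10⁸) = 74.96 kg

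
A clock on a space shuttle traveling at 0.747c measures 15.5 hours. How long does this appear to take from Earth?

Proper time Δt₀ = 15.5 hours
γ = 1/√(1 - 0.747²) = 1.504
Δt = γΔt₀ = 1.504 × 15.5 = 23.31 hours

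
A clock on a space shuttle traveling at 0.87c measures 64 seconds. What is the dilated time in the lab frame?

Proper time Δt₀ = 64 seconds
γ = 1/√(1 - 0.87²) = 2.028
Δt = γΔt₀ = 2.028 × 64 = 129.8 seconds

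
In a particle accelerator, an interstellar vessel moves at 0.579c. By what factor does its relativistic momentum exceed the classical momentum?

p_rel = γmv, p_class = mv
Ratio = γ = 1/√(1 - 0.579²)
= 1/√(0.664759) = 1.227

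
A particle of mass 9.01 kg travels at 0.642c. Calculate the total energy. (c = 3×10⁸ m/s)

γ = 1/√(1 - 0.642²) = 1.3043
mc² = 9.01 × (3×10⁸)² = 8.109×10¹⁷ J
E = γmc² = 1.3043 × 8.109×10¹⁷ = 1.058×10¹⁸ J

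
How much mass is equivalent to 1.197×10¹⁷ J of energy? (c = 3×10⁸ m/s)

From E = mc², we get m = E/c²
c² = (3×10⁸)² = 9×10¹⁶ m²/s²
m = 1.197×10¹⁷ / 9×10¹⁶ = 1.330 kg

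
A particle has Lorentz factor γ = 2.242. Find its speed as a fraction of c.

From γ = 1/√(1 - v²/c²):
1/γ² = 1/2.242² = 0.1989
v²/c² = 1 - 0.1989 = 0.8011
v/c = √(0.8011) = 0.8950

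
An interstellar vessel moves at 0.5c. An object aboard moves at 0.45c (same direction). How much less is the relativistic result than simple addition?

Classical: u' + v = 0.45 + 0.5 = 0.95c
Relativistic: u = (0.45 + 0.5)/(1 + 0.225) = 0.95/1.225 = 0.7755c
Difference: 0.95 - 0.7755 = 0.1745c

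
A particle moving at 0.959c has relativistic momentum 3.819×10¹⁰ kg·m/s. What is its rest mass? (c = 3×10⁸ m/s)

γ = 1/√(1 - 0.959²) = 3.5285
v = 0.959 × 3×10⁸ = 2.877×10⁸ m/s
m = p/(γv) = 3.819×10¹⁰/(3.5285 × 2.877×10⁸) = 37.62 kg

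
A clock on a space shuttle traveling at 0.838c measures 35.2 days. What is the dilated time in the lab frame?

Proper time Δt₀ = 35.2 days
γ = 1/√(1 - 0.838²) = 1.8326
Δt = γΔt₀ = 1.8326 × 35.2 = 64.51 days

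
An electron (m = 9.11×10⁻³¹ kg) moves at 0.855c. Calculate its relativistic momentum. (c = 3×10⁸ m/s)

γ = 1/√(1 - 0.855²) = 1.9282
v = 0.855 × 3×10⁸ = 2.565×10⁸ m/s
p = γmv = 1.9282 × 9.11×10⁻³¹ × 2.565×10⁸ = 4.506×10⁻²² kg·m/s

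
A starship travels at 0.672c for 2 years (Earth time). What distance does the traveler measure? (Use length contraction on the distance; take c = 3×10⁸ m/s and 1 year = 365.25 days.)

Earth distance: d = v × t = 0.672c × 2 yr = 1.2724×10¹⁶ m
γ = 1.3503
d' = d/γ = 1.2724×10¹⁶/1.3503 = 9.423×10¹⁵ m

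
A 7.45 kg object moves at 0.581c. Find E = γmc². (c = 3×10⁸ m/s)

γ = 1/√(1 - 0.581²) = 1.2286
mc² = 7.45 × (3×10⁸)² = 6.705×10¹⁷ J
E = γmc² = 1.2286 × 6.705×10¹⁷ = 8.238×10¹⁷ J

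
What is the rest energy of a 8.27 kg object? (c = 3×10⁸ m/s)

c² = (3×10⁸)² = 9.000×10¹⁶ m²/s²
E₀ = mc² = 8.27 × 9.000×10¹⁶ = 7.443×10¹⁷ J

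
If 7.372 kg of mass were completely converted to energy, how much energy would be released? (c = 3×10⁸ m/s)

Using E = mc²:
c² = (3×10⁸)² = 9×10¹⁶ m²/s²
E = 7.372 × 9×10¹⁶ = 6.635×10¹⁷ J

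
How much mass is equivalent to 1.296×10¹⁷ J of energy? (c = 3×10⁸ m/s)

From E = mc², we get m = E/c²
c² = (3×10⁸)² = 9×10¹⁶ m²/s²
m = 1.296×10¹⁷ / 9×10¹⁶ = 1.440 kg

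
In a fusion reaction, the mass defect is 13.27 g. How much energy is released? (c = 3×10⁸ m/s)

Convert mass defect: Δm = 13.27 g = 0.01327 kg
E = Δm·c² = 0.01327 × (3×10⁸)²
= 0.01327 × 9×10¹⁶ = 1.194×10¹⁵ J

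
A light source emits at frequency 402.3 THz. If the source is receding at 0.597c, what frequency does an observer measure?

β = v/c = 0.597
(1-β)/(1+β) = 0.403/1.597 = 0.2523
Doppler factor = √(0.2523) = 0.5023
f_obs = 402.3 × 0.5023 = 202.1 THz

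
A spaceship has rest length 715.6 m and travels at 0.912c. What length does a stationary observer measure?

Proper length L₀ = 715.6 m
γ = 1/√(1 - 0.912²) = 2.438
L = L₀/γ = 715.6/2.438 = 293.5 m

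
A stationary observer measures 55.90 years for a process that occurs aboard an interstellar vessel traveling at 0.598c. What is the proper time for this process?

Dilated time Δt = 55.90 years
γ = 1/√(1 - 0.598²) = 1.2477
Δt₀ = Δt/γ = 55.90/1.2477 = 44.80 years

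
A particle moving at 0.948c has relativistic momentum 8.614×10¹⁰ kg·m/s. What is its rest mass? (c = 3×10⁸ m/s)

γ = 1/√(1 - 0.948²) = 3.142
v = 0.948 × 3×10⁸ = 2.844×10⁸ m/s
m = p/(γv) = 8.614×10¹⁰/(3.142 × 2.844×10⁸) = 96.40 kg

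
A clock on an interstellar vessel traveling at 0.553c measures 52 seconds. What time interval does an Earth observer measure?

Proper time Δt₀ = 52 seconds
γ = 1/√(1 - 0.553²) = 1.2002
Δt = γΔt₀ = 1.2002 × 52 = 62.41 seconds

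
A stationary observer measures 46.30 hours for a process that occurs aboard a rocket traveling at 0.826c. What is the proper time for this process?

Dilated time Δt = 46.30 hours
γ = 1/√(1 - 0.826²) = 1.774
Δt₀ = Δt/γ = 46.30/1.774 = 26.10 hours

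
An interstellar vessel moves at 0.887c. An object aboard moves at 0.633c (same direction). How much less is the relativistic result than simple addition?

Classical: u' + v = 0.633 + 0.887 = 1.52c
Relativistic: u = (0.633 + 0.887)/(1 + 0.561471) = 1.52/1.561471 = 0.9734c
Difference: 1.52 - 0.9734 = 0.5466c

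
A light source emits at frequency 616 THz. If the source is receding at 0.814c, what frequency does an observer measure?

β = v/c = 0.814
(1-β)/(1+β) = 0.186/1.814 = 0.102536
Doppler factor = √(0.102536) = 0.320212
f_obs = 616 × 0.320212 = 197.3 THz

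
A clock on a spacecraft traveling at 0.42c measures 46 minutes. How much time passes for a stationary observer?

Proper time Δt₀ = 46 minutes
γ = 1/√(1 - 0.42²) = 1.102
Δt = γΔt₀ = 1.102 × 46 = 50.69 minutes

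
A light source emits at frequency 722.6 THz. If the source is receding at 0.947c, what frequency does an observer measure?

β = v/c = 0.947
(1-β)/(1+β) = 0.053/1.947 = 0.02722
Doppler factor = √(0.02722) = 0.1650
f_obs = 722.6 × 0.1650 = 119.2 THz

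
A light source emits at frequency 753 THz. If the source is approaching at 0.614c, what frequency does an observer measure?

β = v/c = 0.614
(1+β)/(1-β) = 1.614/0.386 = 4.181
Doppler factor = √(4.181) = 2.045
f_obs = 753 × 2.045 = 1540 THz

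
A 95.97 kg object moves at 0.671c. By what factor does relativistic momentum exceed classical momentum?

p_rel = γmv, p_class = mv
Ratio = γ = 1/√(1 - 0.671²) = 1.349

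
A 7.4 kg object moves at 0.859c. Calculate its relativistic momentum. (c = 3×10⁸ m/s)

γ = 1/√(1 - 0.859²) = 1.9532
v = 0.859 × 3×10⁸ = 2.577×10⁸ m/s
p = γmv = 1.9532 × 7.4 × 2.577×10⁸ = 3.725×10⁹ kg·m/s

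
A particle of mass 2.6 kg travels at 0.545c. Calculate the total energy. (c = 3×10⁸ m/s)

γ = 1/√(1 - 0.545²) = 1.1927
mc² = 2.6 × (3×10⁸)² = 2.340×10¹⁷ J
E = γmc² = 1.1927 × 2.340×10¹⁷ = 2.791×10¹⁷ J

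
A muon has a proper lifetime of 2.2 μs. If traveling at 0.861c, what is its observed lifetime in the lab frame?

Proper lifetime τ₀ = 2.2 μs
γ = 1/√(1 - 0.861²) = 1.9662
τ = γτ₀ = 1.9662 × 2.2 μs = 4.326 μs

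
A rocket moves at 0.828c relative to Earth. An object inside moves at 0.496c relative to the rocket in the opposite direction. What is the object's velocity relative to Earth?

Object's velocity in rocket frame is u' = -0.496c
u = (u' + v)/(1 + u'v/c²) = (v - 0.496)/(1 - 0.496·v/c²)
Numerator: 0.828 - 0.496 = 0.332
Denominator: 1 - 0.410688 = 0.589312
u = 0.332/0.589312 = 0.5634c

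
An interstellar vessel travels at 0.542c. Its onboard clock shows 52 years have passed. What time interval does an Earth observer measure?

Proper time Δt₀ = 52 years
γ = 1/√(1 - 0.542²) = 1.190
Δt = γΔt₀ = 1.190 × 52 = 61.88 years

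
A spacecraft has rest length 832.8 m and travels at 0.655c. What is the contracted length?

Proper length L₀ = 832.8 m
γ = 1/√(1 - 0.655²) = 1.3234
L = L₀/γ = 832.8/1.3234 = 629.3 m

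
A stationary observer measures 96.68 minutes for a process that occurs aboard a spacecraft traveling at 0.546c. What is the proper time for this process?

Dilated time Δt = 96.68 minutes
γ = 1/√(1 - 0.546²) = 1.1936
Δt₀ = Δt/γ = 96.68/1.1936 = 81.00 minutes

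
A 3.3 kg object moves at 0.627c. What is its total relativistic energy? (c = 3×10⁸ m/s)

γ = 1/√(1 - 0.627²) = 1.28367
mc² = 3.3 × (3×10⁸)² = 2.970×10¹⁷ J
E = γmc² = 1.28367 × 2.970×10¹⁷ = 3.812×10¹⁷ J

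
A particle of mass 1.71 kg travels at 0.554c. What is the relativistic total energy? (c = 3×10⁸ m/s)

γ = 1/√(1 - 0.554²) = 1.2012
mc² = 1.71 × (3×10⁸)² = 1.539×10¹⁷ J
E = γmc² = 1.2012 × 1.539×10¹⁷ = 1.849×10¹⁷ J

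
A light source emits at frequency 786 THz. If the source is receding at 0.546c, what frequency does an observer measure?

β = v/c = 0.546
(1-β)/(1+β) = 0.454/1.546 = 0.2937
Doppler factor = √(0.2937) = 0.5419
f_obs = 786 × 0.5419 = 425.9 THz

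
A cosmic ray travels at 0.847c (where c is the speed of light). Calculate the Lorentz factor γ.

v/c = 0.847, so (v/c)² = 0.717409
1 - (v/c)² = 0.282591
γ = 1/√(0.282591) = 1.881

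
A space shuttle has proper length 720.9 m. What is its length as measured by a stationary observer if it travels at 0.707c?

Proper length L₀ = 720.9 m
γ = 1/√(1 - 0.707²) = 1.414
L = L₀/γ = 720.9/1.414 = 509.8 m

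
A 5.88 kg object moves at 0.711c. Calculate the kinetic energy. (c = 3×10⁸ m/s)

γ = 1/√(1 - 0.711²) = 1.4221
γ - 1 = 0.4221
KE = (γ-1)mc² = 0.4221 × 5.88 × (3×10⁸)² = 2.234×10¹⁷ J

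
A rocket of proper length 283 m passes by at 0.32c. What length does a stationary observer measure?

Proper length L₀ = 283 m
γ = 1/√(1 - 0.32²) = 1.0555
L = L₀/γ = 283/1.0555 = 268.1 m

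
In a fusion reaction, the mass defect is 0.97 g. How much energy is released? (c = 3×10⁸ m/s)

Convert mass defect: Δm = 0.97 g = 0.00097 kg
E = Δm·c² = 0.00097 × (3×10⁸)²
= 0.00097 × 9×10¹⁶ = 8.730×10¹³ J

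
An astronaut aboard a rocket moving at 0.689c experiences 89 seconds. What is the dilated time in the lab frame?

Proper time Δt₀ = 89 seconds
γ = 1/√(1 - 0.689²) = 1.380
Δt = γΔt₀ = 1.380 × 89 = 122.8 seconds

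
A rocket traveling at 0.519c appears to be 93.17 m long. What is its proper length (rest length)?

Contracted length L = 93.17 m
γ = 1/√(1 - 0.519²) = 1.170
L₀ = γL = 1.170 × 93.17 = 109.0 m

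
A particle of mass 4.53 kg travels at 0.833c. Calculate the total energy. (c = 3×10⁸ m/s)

γ = 1/√(1 - 0.833²) = 1.8074
mc² = 4.53 × (3×10⁸)² = 4.077×10¹⁷ J
E = γmc² = 1.8074 × 4.077×10¹⁷ = 7.369×10¹⁷ J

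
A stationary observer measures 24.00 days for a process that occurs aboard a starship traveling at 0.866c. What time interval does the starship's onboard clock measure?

Dilated time Δt = 24.00 days
γ = 1/√(1 - 0.866²) = 2.000
Δt₀ = Δt/γ = 24.00/2.000 = 12.00 days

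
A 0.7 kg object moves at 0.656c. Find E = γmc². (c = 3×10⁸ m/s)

γ = 1/√(1 - 0.656²) = 1.3249
mc² = 0.7 × (3×10⁸)² = 6.300×10¹⁶ J
E = γmc² = 1.3249 × 6.300×10¹⁶ = 8.347×10¹⁶ J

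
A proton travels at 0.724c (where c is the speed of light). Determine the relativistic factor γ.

v/c = 0.724, so (v/c)² = 0.524176
1 - (v/c)² = 0.475824
γ = 1/√(0.475824) = 1.450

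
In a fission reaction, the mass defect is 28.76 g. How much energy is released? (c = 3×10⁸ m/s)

Convert mass defect: Δm = 28.76 g = 0.02876 kg
E = Δm·c² = 0.02876 × (3×10⁸)²
= 0.02876 × 9×10¹⁶ = 2.588×10¹⁵ J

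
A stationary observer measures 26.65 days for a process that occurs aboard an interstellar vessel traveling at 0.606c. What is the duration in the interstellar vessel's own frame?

Dilated time Δt = 26.65 days
γ = 1/√(1 - 0.606²) = 1.257
Δt₀ = Δt/γ = 26.65/1.257 = 21.20 days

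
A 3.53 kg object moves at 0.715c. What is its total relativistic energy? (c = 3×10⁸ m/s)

γ = 1/√(1 - 0.715²) = 1.4304
mc² = 3.53 × (3×10⁸)² = 3.177×10¹⁷ J
E = γmc² = 1.4304 × 3.177×10¹⁷ = 4.544×10¹⁷ J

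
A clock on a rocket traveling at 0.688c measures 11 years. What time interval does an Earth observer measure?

Proper time Δt₀ = 11 years
γ = 1/√(1 - 0.688²) = 1.378
Δt = γΔt₀ = 1.378 × 11 = 15.16 years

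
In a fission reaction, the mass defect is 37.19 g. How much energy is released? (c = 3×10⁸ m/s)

Convert mass defect: Δm = 37.19 g = 0.03719 kg
E = Δm·c² = 0.03719 × (3×10⁸)²
= 0.03719 × 9×10¹⁶ = 3.347×10¹⁵ J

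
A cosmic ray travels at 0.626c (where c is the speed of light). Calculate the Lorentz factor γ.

v/c = 0.626, so (v/c)² = 0.391876
1 - (v/c)² = 0.608124
γ = 1/√(0.608124) = 1.282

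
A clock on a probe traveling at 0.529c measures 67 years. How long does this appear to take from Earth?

Proper time Δt₀ = 67 years
γ = 1/√(1 - 0.529²) = 1.1784
Δt = γΔt₀ = 1.1784 × 67 = 78.95 years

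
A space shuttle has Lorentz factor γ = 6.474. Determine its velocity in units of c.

From γ = 1/√(1 - v²/c²):
1/γ² = 1/6.474² = 0.02386
v²/c² = 1 - 0.02386 = 0.9761
v/c = √(0.9761) = 0.9880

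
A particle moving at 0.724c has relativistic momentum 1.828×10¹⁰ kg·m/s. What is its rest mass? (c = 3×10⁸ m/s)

γ = 1/√(1 - 0.724²) = 1.4497
v = 0.724 × 3×10⁸ = 2.172×10⁸ m/s
m = p/(γv) = 1.828×10¹⁰/(1.4497 × 2.172×10⁸) = 58.05 kg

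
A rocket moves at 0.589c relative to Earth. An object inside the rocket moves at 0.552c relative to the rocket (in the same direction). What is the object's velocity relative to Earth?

u = (u' + v)/(1 + u'v/c²)
Numerator: 0.552 + 0.589 = 1.141
Denominator: 1 + 0.325128 = 1.325128
u = 1.141/1.325128 = 0.8610c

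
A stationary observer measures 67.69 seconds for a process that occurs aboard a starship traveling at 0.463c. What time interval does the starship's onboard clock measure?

Dilated time Δt = 67.69 seconds
γ = 1/√(1 - 0.463²) = 1.1282
Δt₀ = Δt/γ = 67.69/1.1282 = 60.00 seconds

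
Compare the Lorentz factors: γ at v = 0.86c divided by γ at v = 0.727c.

γ₁ = 1/√(1 - 0.86²) = 1.960
γ₂ = 1/√(1 - 0.727²) = 1.456
γ₁/γ₂ = 1.960/1.456 = 1.346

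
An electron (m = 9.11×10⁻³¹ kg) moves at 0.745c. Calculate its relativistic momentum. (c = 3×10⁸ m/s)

γ = 1/√(1 - 0.745²) = 1.499
v = 0.745 × 3×10⁸ = 2.235×10⁸ m/s
p = γmv = 1.499 × 9.11×10⁻³¹ × 2.235×10⁸ = 3.052×10⁻²² kg·m/s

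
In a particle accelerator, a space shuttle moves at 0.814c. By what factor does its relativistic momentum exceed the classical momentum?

p_rel = γmv, p_class = mv
Ratio = γ = 1/√(1 - 0.814²)
= 1/√(0.337404) = 1.722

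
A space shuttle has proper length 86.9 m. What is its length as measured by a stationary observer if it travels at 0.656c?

Proper length L₀ = 86.9 m
γ = 1/√(1 - 0.656²) = 1.3249
L = L₀/γ = 86.9/1.3249 = 65.59 m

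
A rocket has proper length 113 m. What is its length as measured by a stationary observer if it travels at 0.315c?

Proper length L₀ = 113 m
γ = 1/√(1 - 0.315²) = 1.054
L = L₀/γ = 113/1.054 = 107.2 m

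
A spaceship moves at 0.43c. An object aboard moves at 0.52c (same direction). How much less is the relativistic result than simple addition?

Classical: u' + v = 0.52 + 0.43 = 0.95c
Relativistic: u = (0.52 + 0.43)/(1 + 0.2236) = 0.95/1.2236 = 0.7764c
Difference: 0.95 - 0.7764 = 0.1736c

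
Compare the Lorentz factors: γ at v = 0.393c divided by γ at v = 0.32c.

γ₁ = 1/√(1 - 0.393²) = 1.088
γ₂ = 1/√(1 - 0.32²) = 1.056
γ₁/γ₂ = 1.088/1.056 = 1.030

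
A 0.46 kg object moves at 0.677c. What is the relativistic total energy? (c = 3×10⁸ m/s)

γ = 1/√(1 - 0.677²) = 1.3587
mc² = 0.46 × (3×10⁸)² = 4.140×10¹⁶ J
E = γmc² = 1.3587 × 4.140×10¹⁶ = 5.625×10¹⁶ J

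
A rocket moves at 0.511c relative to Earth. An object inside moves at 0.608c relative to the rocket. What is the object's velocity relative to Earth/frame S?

u = (u' + v)/(1 + u'v/c²)
Numerator: 0.608 + 0.511 = 1.119
Denominator: 1 + 0.310688 = 1.310688
u = 1.119/1.310688 = 0.8538c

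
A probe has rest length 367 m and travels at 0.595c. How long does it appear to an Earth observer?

Proper length L₀ = 367 m
γ = 1/√(1 - 0.595²) = 1.244
L = L₀/γ = 367/1.244 = 295.0 m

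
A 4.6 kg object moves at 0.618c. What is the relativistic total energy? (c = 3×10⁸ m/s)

γ = 1/√(1 - 0.618²) = 1.272
mc² = 4.6 × (3×10⁸)² = 4.140×10¹⁷ J
E = γmc² = 1.272 × 4.140×10¹⁷ = 5.266×10¹⁷ J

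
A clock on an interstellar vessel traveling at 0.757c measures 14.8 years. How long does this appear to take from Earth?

Proper time Δt₀ = 14.8 years
γ = 1/√(1 - 0.757²) = 1.5304
Δt = γΔt₀ = 1.5304 × 14.8 = 22.65 years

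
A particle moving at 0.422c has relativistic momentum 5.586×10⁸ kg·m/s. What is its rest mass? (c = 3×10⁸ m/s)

γ = 1/√(1 - 0.422²) = 1.103
v = 0.422 × 3×10⁸ = 1.266×10⁸ m/s
m = p/(γv) = 5.586×10⁸/(1.103 × 1.266×10⁸) = 4.000 kg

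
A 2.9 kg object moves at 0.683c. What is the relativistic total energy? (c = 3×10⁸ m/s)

γ = 1/√(1 - 0.683²) = 1.369
mc² = 2.9 × (3×10⁸)² = 2.610×10¹⁷ J
E = γmc² = 1.369 × 2.610×10¹⁷ = 3.573×10¹⁷ J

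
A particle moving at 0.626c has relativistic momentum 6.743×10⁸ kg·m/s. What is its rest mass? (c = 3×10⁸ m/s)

γ = 1/√(1 - 0.626²) = 1.2823
v = 0.626 × 3×10⁸ = 1.878×10⁸ m/s
m = p/(γv) = 6.743×10⁸/(1.2823 × 1.878×10⁸) = 2.800 kg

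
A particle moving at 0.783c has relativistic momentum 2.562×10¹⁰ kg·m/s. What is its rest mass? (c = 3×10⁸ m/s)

γ = 1/√(1 - 0.783²) = 1.6077
v = 0.783 × 3×10⁸ = 2.349×10⁸ m/s
m = p/(γv) = 2.562×10¹⁰/(1.6077 × 2.349×10⁸) = 67.84 kg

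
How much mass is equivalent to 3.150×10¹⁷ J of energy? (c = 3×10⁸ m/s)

From E = mc², we get m = E/c²
c² = (3×10⁸)² = 9×10¹⁶ m²/s²
m = 3.150×10¹⁷ / 9×10¹⁶ = 3.500 kg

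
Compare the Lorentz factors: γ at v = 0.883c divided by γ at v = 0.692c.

γ₁ = 1/√(1 - 0.883²) = 2.1305
γ₂ = 1/√(1 - 0.692²) = 1.3852
γ₁/γ₂ = 2.1305/1.3852 = 1.538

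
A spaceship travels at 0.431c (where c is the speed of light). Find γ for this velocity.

v/c = 0.431, so (v/c)² = 0.185761
1 - (v/c)² = 0.814239
γ = 1/√(0.814239) = 1.108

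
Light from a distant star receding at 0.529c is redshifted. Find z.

β = 0.529
(1+β)/(1-β) = 1.529/0.471 = 3.246
√(3.246) = 1.8017
z = 1.8017 - 1 = 0.8017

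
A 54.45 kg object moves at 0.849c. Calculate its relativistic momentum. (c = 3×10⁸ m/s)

γ = 1/√(1 - 0.849²) = 1.893
v = 0.849 × 3×10⁸ = 2.547×10⁸ m/s
p = γmv = 1.893 × 54.45 × 2.547×10⁸ = 2.625×10¹⁰ kg·m/s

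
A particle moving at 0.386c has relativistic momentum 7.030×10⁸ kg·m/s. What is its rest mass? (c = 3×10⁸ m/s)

γ = 1/√(1 - 0.386²) = 1.084
v = 0.386 × 3×10⁸ = 1.158×10⁸ m/s
m = p/(γv) = 7.030×10⁸/(1.084 × 1.158×10⁸) = 5.600 kg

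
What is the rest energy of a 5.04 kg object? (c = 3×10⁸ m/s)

c² = (3×10⁸)² = 9.000×10¹⁶ m²/s²
E₀ = mc² = 5.04 × 9.000×10¹⁶ = 4.536×10¹⁷ J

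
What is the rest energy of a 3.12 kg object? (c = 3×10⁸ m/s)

c² = (3×10⁸)² = 9.000×10¹⁶ m²/s²
E₀ = mc² = 3.12 × 9.000×10¹⁶ = 2.808×10¹⁷ J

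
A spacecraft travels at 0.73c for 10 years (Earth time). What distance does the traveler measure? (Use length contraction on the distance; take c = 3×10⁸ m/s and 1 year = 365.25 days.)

Earth distance: d = v × t = 0.73c × 10 yr = 6.9111×10¹⁶ m
γ = 1.4632
d' = d/γ = 6.9111×10¹⁶/1.4632 = 4.723×10¹⁶ m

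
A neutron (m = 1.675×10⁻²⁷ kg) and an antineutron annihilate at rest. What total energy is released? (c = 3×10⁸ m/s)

Both particles have the same rest mass, so total mass = 2m
E = 2m·c² = 2 × 1.675×10⁻²⁷ × (3×10⁸)²
= 2 × 1.675×10⁻²⁷ × 9×10¹⁶
= 3.015×10⁻¹⁰ J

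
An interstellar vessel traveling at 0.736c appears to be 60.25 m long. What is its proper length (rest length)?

Contracted length L = 60.25 m
γ = 1/√(1 - 0.736²) = 1.4771
L₀ = γL = 1.4771 × 60.25 = 89.00 m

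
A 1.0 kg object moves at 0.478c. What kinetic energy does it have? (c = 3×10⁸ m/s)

γ = 1/√(1 - 0.478²) = 1.13849
γ - 1 = 0.13849
KE = (γ-1)mc² = 0.13849 × 1.0 × (3×10⁸)² = 1.246×10¹⁶ J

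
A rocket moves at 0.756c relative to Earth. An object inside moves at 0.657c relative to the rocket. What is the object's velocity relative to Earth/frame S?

u = (u' + v)/(1 + u'v/c²)
Numerator: 0.657 + 0.756 = 1.413
Denominator: 1 + 0.496692 = 1.496692
u = 1.413/1.496692 = 0.9441c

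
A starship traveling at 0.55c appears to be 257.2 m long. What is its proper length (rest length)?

Contracted length L = 257.2 m
γ = 1/√(1 - 0.55²) = 1.1974
L₀ = γL = 1.1974 × 257.2 = 308.0 m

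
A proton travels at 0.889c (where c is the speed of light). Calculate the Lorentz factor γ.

v/c = 0.889, so (v/c)² = 0.790321
1 - (v/c)² = 0.209679
γ = 1/√(0.209679) = 2.184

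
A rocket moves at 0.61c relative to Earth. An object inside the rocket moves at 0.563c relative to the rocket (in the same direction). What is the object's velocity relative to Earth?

u = (u' + v)/(1 + u'v/c²)
Numerator: 0.563 + 0.61 = 1.173
Denominator: 1 + 0.34343 = 1.34343
u = 1.173/1.34343 = 0.8731c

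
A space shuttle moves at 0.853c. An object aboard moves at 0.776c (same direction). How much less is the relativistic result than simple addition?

Classical: u' + v = 0.776 + 0.853 = 1.629c
Relativistic: u = (0.776 + 0.853)/(1 + 0.661928) = 1.629/1.661928 = 0.9802c
Difference: 1.629 - 0.9802 = 0.6488c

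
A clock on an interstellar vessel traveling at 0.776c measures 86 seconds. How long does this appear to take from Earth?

Proper time Δt₀ = 86 seconds
γ = 1/√(1 - 0.776²) = 1.585
Δt = γΔt₀ = 1.585 × 86 = 136.3 seconds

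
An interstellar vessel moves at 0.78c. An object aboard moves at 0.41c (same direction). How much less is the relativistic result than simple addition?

Classical: u' + v = 0.41 + 0.78 = 1.19c
Relativistic: u = (0.41 + 0.78)/(1 + 0.3198) = 1.19/1.3198 = 0.9017c
Difference: 1.19 - 0.9017 = 0.2883c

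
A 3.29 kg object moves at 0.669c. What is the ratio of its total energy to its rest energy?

E = γmc², E₀ = mc²
E/E₀ = γ = 1/√(1 - 0.669²) = 1.345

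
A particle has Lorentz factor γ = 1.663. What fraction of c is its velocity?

From γ = 1/√(1 - v²/c²):
1/γ² = 1/1.663² = 0.3616
v²/c² = 1 - 0.3616 = 0.6384
v/c = √(0.6384) = 0.7990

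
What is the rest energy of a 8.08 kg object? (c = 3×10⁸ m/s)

c² = (3×10⁸)² = 9.000×10¹⁶ m²/s²
E₀ = mc² = 8.08 × 9.000×10¹⁶ = 7.272×10¹⁷ J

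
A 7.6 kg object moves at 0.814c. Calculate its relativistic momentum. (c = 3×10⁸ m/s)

γ = 1/√(1 - 0.814²) = 1.7216
v = 0.814 × 3×10⁸ = 2.442×10⁸ m/s
p = γmv = 1.7216 × 7.6 × 2.442×10⁸ = 3.195×10⁹ kg·m/s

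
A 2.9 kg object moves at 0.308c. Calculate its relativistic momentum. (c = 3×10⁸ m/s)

γ = 1/√(1 - 0.308²) = 1.0511
v = 0.308 × 3×10⁸ = 9.240×10⁷ m/s
p = γmv = 1.0511 × 2.9 × 9.240×10⁷ = 2.817×10⁸ kg·m/s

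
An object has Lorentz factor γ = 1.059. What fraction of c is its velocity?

From γ = 1/√(1 - v²/c²):
1/γ² = 1/1.059² = 0.8917
v²/c² = 1 - 0.8917 = 0.1083
v/c = √(0.1083) = 0.3291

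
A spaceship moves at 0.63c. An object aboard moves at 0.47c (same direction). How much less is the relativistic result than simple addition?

Classical: u' + v = 0.47 + 0.63 = 1.1c
Relativistic: u = (0.47 + 0.63)/(1 + 0.2961) = 1.1/1.2961 = 0.8487c
Difference: 1.1 - 0.8487 = 0.2513c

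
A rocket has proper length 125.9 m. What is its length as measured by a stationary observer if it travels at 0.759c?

Proper length L₀ = 125.9 m
γ = 1/√(1 - 0.759²) = 1.536
L = L₀/γ = 125.9/1.536 = 81.97 m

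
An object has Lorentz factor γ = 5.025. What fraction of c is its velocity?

From γ = 1/√(1 - v²/c²):
1/γ² = 1/5.025² = 0.03960
v²/c² = 1 - 0.03960 = 0.9604
v/c = √(0.9604) = 0.9800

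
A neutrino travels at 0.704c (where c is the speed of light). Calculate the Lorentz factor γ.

v/c = 0.704, so (v/c)² = 0.495616
1 - (v/c)² = 0.504384
γ = 1/√(0.504384) = 1.408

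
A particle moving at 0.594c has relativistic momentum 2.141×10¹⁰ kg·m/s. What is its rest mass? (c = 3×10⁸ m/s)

γ = 1/√(1 - 0.594²) = 1.2431
v = 0.594 × 3×10⁸ = 1.782×10⁸ m/s
m = p/(γv) = 2.141×10¹⁰/(1.2431 × 1.782×10⁸) = 96.65 kg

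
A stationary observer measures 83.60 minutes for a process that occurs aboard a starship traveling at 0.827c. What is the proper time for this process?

Dilated time Δt = 83.60 minutes
γ = 1/√(1 - 0.827²) = 1.7787
Δt₀ = Δt/γ = 83.60/1.7787 = 47.00 minutes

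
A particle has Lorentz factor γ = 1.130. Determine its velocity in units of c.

From γ = 1/√(1 - v²/c²):
1/γ² = 1/1.130² = 0.7831
v²/c² = 1 - 0.7831 = 0.2169
v/c = √(0.2169) = 0.4657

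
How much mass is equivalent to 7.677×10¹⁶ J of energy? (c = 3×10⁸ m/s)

From E = mc², we get m = E/c²
c² = (3×10⁸)² = 9×10¹⁶ m²/s²
m = 7.677×10¹⁶ / 9×10¹⁶ = 0.8530 kg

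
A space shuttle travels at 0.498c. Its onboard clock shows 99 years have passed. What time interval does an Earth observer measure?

Proper time Δt₀ = 99 years
γ = 1/√(1 - 0.498²) = 1.1532
Δt = γΔt₀ = 1.1532 × 99 = 114.2 years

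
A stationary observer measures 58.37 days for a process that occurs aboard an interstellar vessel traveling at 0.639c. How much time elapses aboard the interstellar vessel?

Dilated time Δt = 58.37 days
γ = 1/√(1 - 0.639²) = 1.300
Δt₀ = Δt/γ = 58.37/1.300 = 44.90 days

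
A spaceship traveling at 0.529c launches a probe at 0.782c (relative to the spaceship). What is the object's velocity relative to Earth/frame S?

u = (u' + v)/(1 + u'v/c²)
Numerator: 0.782 + 0.529 = 1.311
Denominator: 1 + 0.413678 = 1.413678
u = 1.311/1.413678 = 0.9274c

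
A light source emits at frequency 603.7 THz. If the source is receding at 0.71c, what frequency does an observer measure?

β = v/c = 0.71
(1-β)/(1+β) = 0.29/1.71 = 0.1696
Doppler factor = √(0.1696) = 0.4118
f_obs = 603.7 × 0.4118 = 248.6 THz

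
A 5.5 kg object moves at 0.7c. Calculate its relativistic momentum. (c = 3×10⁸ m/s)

γ = 1/√(1 - 0.7²) = 1.400
v = 0.7 × 3×10⁸ = 2.100×10⁸ m/s
p = γmv = 1.400 × 5.5 × 2.100×10⁸ = 1.617×10⁹ kg·m/s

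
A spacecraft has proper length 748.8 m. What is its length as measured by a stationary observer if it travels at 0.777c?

Proper length L₀ = 748.8 m
γ = 1/√(1 - 0.777²) = 1.5886
L = L₀/γ = 748.8/1.5886 = 471.4 m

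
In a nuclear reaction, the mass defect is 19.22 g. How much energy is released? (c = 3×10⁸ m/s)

Convert mass defect: Δm = 19.22 g = 0.01922 kg
E = Δm·c² = 0.01922 × (3×10⁸)²
= 0.01922 × 9×10¹⁶ = 1.730×10¹⁵ J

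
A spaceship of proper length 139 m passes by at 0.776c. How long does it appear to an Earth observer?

Proper length L₀ = 139 m
γ = 1/√(1 - 0.776²) = 1.5855
L = L₀/γ = 139/1.5855 = 87.67 m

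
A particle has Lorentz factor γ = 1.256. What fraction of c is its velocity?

From γ = 1/√(1 - v²/c²):
1/γ² = 1/1.256² = 0.6339
v²/c² = 1 - 0.6339 = 0.3661
v/c = √(0.3661) = 0.6051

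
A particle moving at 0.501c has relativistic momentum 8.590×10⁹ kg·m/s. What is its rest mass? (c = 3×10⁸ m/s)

γ = 1/√(1 - 0.501²) = 1.1555
v = 0.501 × 3×10⁸ = 1.503×10⁸ m/s
m = p/(γv) = 8.590×10⁹/(1.1555 × 1.503×10⁸) = 49.46 kg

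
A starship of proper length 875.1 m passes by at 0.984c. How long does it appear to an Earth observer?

Proper length L₀ = 875.1 m
γ = 1/√(1 - 0.984²) = 5.613
L = L₀/γ = 875.1/5.613 = 155.9 m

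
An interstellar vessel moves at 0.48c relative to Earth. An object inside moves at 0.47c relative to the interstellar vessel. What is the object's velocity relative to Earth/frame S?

u = (u' + v)/(1 + u'v/c²)
Numerator: 0.47 + 0.48 = 0.95
Denominator: 1 + 0.2256 = 1.2256
u = 0.95/1.2256 = 0.7751c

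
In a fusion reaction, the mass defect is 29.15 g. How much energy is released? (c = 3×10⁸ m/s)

Convert mass defect: Δm = 29.15 g = 0.02915 kg
E = Δm·c² = 0.02915 × (3×10⁸)²
= 0.02915 × 9×10¹⁶ = 2.624×10¹⁵ J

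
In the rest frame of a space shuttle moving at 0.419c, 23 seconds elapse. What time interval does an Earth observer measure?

Proper time Δt₀ = 23 seconds
γ = 1/√(1 - 0.419²) = 1.1013
Δt = γΔt₀ = 1.1013 × 23 = 25.33 seconds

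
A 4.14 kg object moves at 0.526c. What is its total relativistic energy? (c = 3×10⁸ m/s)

γ = 1/√(1 - 0.526²) = 1.1758
mc² = 4.14 × (3×10⁸)² = 3.726×10¹⁷ J
E = γmc² = 1.1758 × 3.726×10¹⁷ = 4.381×10¹⁷ J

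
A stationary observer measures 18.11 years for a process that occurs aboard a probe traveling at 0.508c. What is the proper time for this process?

Dilated time Δt = 18.11 years
γ = 1/√(1 - 0.508²) = 1.161
Δt₀ = Δt/γ = 18.11/1.161 = 15.60 years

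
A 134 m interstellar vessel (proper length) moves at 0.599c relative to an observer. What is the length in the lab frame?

Proper length L₀ = 134 m
γ = 1/√(1 - 0.599²) = 1.249
L = L₀/γ = 134/1.249 = 107.3 m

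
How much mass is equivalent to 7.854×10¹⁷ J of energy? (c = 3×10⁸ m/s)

From E = mc², we get m = E/c²
c² = (3×10⁸)² = 9×10¹⁶ m²/s²
m = 7.854×10¹⁷ / 9×10¹⁶ = 8.727 kg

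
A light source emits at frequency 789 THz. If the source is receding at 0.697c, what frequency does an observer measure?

β = v/c = 0.697
(1-β)/(1+β) = 0.303/1.697 = 0.1786
Doppler factor = √(0.1786) = 0.4226
f_obs = 789 × 0.4226 = 333.4 THz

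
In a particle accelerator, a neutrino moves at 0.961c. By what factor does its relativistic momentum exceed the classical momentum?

p_rel = γmv, p_class = mv
Ratio = γ = 1/√(1 - 0.961²)
= 1/√(0.076479) = 3.616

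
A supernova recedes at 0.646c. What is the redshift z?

β = 0.646
(1+β)/(1-β) = 1.646/0.354 = 4.650
√(4.650) = 2.156
z = 2.156 - 1 = 1.156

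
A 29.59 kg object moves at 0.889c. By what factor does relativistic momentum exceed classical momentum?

p_rel = γmv, p_class = mv
Ratio = γ = 1/√(1 - 0.889²) = 2.184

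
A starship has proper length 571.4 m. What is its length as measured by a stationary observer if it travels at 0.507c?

Proper length L₀ = 571.4 m
γ = 1/√(1 - 0.507²) = 1.1602
L = L₀/γ = 571.4/1.1602 = 492.5 m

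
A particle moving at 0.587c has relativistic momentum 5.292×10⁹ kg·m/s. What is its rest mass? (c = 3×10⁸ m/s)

γ = 1/√(1 - 0.587²) = 1.235
v = 0.587 × 3×10⁸ = 1.761×10⁸ m/s
m = p/(γv) = 5.292×10⁹/(1.235 × 1.761×10⁸) = 24.33 kg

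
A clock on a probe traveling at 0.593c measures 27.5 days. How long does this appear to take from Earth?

Proper time Δt₀ = 27.5 days
γ = 1/√(1 - 0.593²) = 1.2419
Δt = γΔt₀ = 1.2419 × 27.5 = 34.15 days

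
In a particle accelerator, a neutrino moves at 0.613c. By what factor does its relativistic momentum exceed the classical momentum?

p_rel = γmv, p_class = mv
Ratio = γ = 1/√(1 - 0.613²)
= 1/√(0.624231) = 1.266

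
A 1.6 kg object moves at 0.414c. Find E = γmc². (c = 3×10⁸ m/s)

γ = 1/√(1 - 0.414²) = 1.0986
mc² = 1.6 × (3×10⁸)² = 1.440×10¹⁷ J
E = γmc² = 1.0986 × 1.440×10¹⁷ = 1.582×10¹⁷ J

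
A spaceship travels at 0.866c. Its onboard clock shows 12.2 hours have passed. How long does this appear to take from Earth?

Proper time Δt₀ = 12.2 hours
γ = 1/√(1 - 0.866²) = 2.000
Δt = γΔt₀ = 2.000 × 12.2 = 24.40 hours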